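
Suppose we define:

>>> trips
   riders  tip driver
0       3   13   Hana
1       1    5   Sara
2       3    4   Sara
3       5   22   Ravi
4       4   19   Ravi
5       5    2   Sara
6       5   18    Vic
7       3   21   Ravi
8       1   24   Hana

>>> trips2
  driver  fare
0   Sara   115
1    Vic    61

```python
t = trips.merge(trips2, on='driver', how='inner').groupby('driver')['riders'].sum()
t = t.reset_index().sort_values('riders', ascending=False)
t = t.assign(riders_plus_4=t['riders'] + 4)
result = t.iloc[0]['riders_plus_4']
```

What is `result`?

merge on 'driver' (how='inner') → 4 rows:
   riders  tip driver  fare
0       1    5   Sara   115
1       3    4   Sara   115
2       5    2   Sara   115
3       5   18    Vic    61
group by driver, sum of riders:
driver
Sara    9
Vic     5
Name: riders, dtype: int64
reset_index():
  driver  riders
0   Sara       9
1    Vic       5
sort by riders descending:
  driver  riders
0   Sara       9
1    Vic       5
add column riders_plus_4 = t['riders'] + 4:
  driver  riders  riders_plus_4
0   Sara       9             13
1    Vic       5              9
Then the value at position 0, column 'riders_plus_4': 13

13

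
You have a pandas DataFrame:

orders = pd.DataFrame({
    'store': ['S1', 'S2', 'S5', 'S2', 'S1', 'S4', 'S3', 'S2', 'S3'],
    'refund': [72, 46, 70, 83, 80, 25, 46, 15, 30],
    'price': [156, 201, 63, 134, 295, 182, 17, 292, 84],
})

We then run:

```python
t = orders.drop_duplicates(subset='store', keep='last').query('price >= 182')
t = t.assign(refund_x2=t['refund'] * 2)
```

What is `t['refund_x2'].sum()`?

240

drop duplicate store (keep=last):
  store  refund  price
2    S5      70     63
4    S1      80    295
5    S4      25    182
7    S2      15    292
8    S3      30     84
filter rows where price >= 182:
  store  refund  price
4    S1      80    295
5    S4      25    182
7    S2      15    292
add column refund_x2 = t['refund'] * 2:
  store  refund  price  refund_x2
4    S1      80    295        160
5    S4      25    182         50
7    S2      15    292         30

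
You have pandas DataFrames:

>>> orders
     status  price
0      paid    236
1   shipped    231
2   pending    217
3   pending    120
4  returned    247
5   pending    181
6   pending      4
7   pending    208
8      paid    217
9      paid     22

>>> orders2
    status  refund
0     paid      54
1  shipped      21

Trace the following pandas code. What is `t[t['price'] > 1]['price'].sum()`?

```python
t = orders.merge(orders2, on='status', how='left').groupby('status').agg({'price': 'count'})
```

merge on 'status' (how='left') → 10 rows:
     status  price  refund
0      paid    236    54.0
1   shipped    231    21.0
2   pending    217     NaN
3   pending    120     NaN
4  returned    247     NaN
5   pending    181     NaN
6   pending      4     NaN
7   pending    208     NaN
8      paid    217    54.0
9      paid     22    54.0
group by status, count of price:
          price
status         
paid          3
pending       5
returned      1
shipped       1
filter rows where price > 1:
         price
status        
paid         3
pending      5
Hence 8.

8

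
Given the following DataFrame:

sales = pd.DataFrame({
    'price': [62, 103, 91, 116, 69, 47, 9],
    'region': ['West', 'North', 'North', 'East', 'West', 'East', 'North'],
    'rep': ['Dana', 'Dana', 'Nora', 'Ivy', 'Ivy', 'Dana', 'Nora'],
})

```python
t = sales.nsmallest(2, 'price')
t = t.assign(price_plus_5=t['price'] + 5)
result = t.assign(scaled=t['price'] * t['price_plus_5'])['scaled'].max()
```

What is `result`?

take 2 rows with smallest price:
   price region   rep
6      9  North  Nora
5     47   East  Dana
add column price_plus_5 = t['price'] + 5:
   price region   rep  price_plus_5
6      9  North  Nora            14
5     47   East  Dana            52
add column scaled = t['price'] * t['price_plus_5']:
   price region   rep  price_plus_5  scaled
6      9  North  Nora            14     126
5     47   East  Dana            52    2444
Taking the max of column 'scaled' gives 2444.

2444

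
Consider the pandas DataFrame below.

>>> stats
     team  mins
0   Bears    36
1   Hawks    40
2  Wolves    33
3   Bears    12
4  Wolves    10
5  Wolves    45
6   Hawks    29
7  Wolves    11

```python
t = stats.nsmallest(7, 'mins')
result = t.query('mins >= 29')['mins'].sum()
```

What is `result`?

138

take 7 rows with smallest mins:
     team  mins
4  Wolves    10
7  Wolves    11
3   Bears    12
6   Hawks    29
2  Wolves    33
0   Bears    36
1   Hawks    40
filter rows where mins >= 29:
     team  mins
6   Hawks    29
2  Wolves    33
0   Bears    36
1   Hawks    40
Taking the sum of column 'mins' gives 138.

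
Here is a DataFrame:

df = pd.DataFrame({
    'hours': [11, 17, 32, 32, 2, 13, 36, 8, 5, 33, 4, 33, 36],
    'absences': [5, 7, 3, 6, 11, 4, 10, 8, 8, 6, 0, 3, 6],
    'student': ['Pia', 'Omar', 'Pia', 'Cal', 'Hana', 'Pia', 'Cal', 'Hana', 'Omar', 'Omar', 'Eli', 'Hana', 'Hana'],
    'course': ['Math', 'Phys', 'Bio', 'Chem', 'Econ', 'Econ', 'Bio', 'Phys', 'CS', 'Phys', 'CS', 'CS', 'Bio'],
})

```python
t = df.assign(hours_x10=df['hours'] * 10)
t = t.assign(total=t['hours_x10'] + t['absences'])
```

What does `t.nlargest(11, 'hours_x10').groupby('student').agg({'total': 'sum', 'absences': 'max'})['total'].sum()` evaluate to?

add column hours_x10 = df['hours'] * 10:
    hours  absences student course  hours_x10
0      11         5     Pia   Math        110
1      17         7    Omar   Phys        170
2      32         3     Pia    Bio        320
3      32         6     Cal   Chem        320
4       2        11    Hana   Econ         20
5      13         4     Pia   Econ        130
6      36        10     Cal    Bio        360
7       8         8    Hana   Phys         80
8       5         8    Omar     CS         50
9      33         6    Omar   Phys        330
10      4         0     Eli     CS         40
11     33         3    Hana     CS        330
12     36         6    Hana    Bio        360
add column total = t['hours_x10'] + t['absences']:
    hours  absences student course  hours_x10  total
0      11         5     Pia   Math        110    115
1      17         7    Omar   Phys        170    177
2      32         3     Pia    Bio        320    323
3      32         6     Cal   Chem        320    326
4       2        11    Hana   Econ         20     31
5      13         4     Pia   Econ        130    134
6      36        10     Cal    Bio        360    370
7       8         8    Hana   Phys         80     88
8       5         8    Omar     CS         50     58
9      33         6    Omar   Phys        330    336
10      4         0     Eli     CS         40     40
11     33         3    Hana     CS        330    333
12     36         6    Hana    Bio        360    366
take 11 rows with largest hours_x10:
    hours  absences student course  hours_x10  total
6      36        10     Cal    Bio        360    370
12     36         6    Hana    Bio        360    366
9      33         6    Omar   Phys        330    336
11     33         3    Hana     CS        330    333
2      32         3     Pia    Bio        320    323
3      32         6     Cal   Chem        320    326
1      17         7    Omar   Phys        170    177
5      13         4     Pia   Econ        130    134
0      11         5     Pia   Math        110    115
7       8         8    Hana   Phys         80     88
8       5         8    Omar     CS         50     58
group by student: sum(total), max(absences):
         total  absences
student                 
Cal        696        10
Hana       787         8
Omar       571         8
Pia        572         5
So sum() = 2626.

2626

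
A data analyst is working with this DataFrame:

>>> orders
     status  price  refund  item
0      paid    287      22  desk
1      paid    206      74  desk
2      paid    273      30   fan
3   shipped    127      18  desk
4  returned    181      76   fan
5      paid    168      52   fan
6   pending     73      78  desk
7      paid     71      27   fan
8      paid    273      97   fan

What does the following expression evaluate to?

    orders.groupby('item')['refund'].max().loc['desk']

78

group by item, max of refund:
item
desk    78
fan     97
Name: refund, dtype: int64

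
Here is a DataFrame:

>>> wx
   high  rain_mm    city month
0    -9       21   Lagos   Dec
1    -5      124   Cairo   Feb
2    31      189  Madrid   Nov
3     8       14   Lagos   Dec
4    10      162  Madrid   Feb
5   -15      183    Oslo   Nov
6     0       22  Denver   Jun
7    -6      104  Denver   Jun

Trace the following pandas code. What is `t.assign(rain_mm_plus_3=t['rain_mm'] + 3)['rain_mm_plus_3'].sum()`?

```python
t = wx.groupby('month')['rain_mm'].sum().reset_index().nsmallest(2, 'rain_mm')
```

167

group by month, sum of rain_mm:
month
Dec     35
Feb    286
Jun    126
Nov    372
Name: rain_mm, dtype: int64
reset_index():
  month  rain_mm
0   Dec       35
1   Feb      286
2   Jun      126
3   Nov      372
take 2 rows with smallest rain_mm:
  month  rain_mm
0   Dec       35
2   Jun      126
add column rain_mm_plus_3 = t['rain_mm'] + 3:
  month  rain_mm  rain_mm_plus_3
0   Dec       35              38
2   Jun      126             129
Reading off the sum of column 'rain_mm_plus_3', we get 167.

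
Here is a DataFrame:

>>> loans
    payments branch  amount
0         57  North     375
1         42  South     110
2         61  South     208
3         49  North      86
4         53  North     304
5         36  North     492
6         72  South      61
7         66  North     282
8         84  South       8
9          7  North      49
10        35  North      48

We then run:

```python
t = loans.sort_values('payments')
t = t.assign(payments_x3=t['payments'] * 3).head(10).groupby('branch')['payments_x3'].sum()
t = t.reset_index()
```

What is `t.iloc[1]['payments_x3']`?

sort by payments:
    payments branch  amount
9          7  North      49
10        35  North      48
5         36  North     492
1         42  South     110
3         49  North      86
4         53  North     304
0         57  North     375
2         61  South     208
7         66  North     282
6         72  South      61
8         84  South       8
add column payments_x3 = t['payments'] * 3:
    payments branch  amount  payments_x3
9          7  North      49           21
10        35  North      48          105
5         36  North     492          108
1         42  South     110          126
3         49  North      86          147
4         53  North     304          159
0         57  North     375          171
2         61  South     208          183
7         66  North     282          198
6         72  South      61          216
8         84  South       8          252
take first 10 rows:
    payments branch  amount  payments_x3
9          7  North      49           21
10        35  North      48          105
5         36  North     492          108
1         42  South     110          126
3         49  North      86          147
4         53  North     304          159
0         57  North     375          171
2         61  South     208          183
7         66  North     282          198
6         72  South      61          216
group by branch, sum of payments_x3:
branch
North    909
South    525
Name: payments_x3, dtype: int64
reset_index():
  branch  payments_x3
0  North          909
1  South          525
Taking the value at position 1, column 'payments_x3' gives 525.

525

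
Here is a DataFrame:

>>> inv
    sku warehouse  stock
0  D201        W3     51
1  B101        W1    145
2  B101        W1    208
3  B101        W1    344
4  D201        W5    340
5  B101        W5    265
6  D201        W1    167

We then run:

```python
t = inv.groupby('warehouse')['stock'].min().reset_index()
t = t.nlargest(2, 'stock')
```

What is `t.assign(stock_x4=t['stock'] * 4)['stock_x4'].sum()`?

group by warehouse, min of stock:
warehouse
W1    145
W3     51
W5    265
Name: stock, dtype: int64
reset_index():
  warehouse  stock
0        W1    145
1        W3     51
2        W5    265
take 2 rows with largest stock:
  warehouse  stock
2        W5    265
0        W1    145
add column stock_x4 = t['stock'] * 4:
  warehouse  stock  stock_x4
2        W5    265      1060
0        W1    145       580
Reading off the sum of column 'stock_x4', we get 1640.

1640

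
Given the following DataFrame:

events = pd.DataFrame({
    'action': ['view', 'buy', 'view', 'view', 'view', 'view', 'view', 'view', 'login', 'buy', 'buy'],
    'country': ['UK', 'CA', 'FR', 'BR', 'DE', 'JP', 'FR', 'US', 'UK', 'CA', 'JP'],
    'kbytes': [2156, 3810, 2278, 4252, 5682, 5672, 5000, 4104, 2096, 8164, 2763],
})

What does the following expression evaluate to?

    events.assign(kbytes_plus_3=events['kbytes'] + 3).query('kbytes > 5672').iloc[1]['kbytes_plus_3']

8167

add column kbytes_plus_3 = events['kbytes'] + 3:
   action country  kbytes  kbytes_plus_3
0    view      UK    2156           2159
1     buy      CA    3810           3813
2    view      FR    2278           2281
3    view      BR    4252           4255
4    view      DE    5682           5685
5    view      JP    5672           5675
6    view      FR    5000           5003
7    view      US    4104           4107
8   login      UK    2096           2099
9     buy      CA    8164           8167
10    buy      JP    2763           2766
filter rows where kbytes > 5672:
  action country  kbytes  kbytes_plus_3
4   view      DE    5682           5685
9    buy      CA    8164           8167
Taking the value at position 1, column 'kbytes_plus_3' gives 8167.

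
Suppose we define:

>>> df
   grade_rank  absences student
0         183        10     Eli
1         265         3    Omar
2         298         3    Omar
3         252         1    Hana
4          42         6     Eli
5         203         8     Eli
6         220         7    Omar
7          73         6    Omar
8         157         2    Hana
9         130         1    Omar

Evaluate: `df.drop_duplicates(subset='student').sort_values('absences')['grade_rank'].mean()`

drop duplicate student (keep=first):
   grade_rank  absences student
0         183        10     Eli
1         265         3    Omar
3         252         1    Hana
sort by absences:
   grade_rank  absences student
3         252         1    Hana
1         265         3    Omar
0         183        10     Eli

233.333333333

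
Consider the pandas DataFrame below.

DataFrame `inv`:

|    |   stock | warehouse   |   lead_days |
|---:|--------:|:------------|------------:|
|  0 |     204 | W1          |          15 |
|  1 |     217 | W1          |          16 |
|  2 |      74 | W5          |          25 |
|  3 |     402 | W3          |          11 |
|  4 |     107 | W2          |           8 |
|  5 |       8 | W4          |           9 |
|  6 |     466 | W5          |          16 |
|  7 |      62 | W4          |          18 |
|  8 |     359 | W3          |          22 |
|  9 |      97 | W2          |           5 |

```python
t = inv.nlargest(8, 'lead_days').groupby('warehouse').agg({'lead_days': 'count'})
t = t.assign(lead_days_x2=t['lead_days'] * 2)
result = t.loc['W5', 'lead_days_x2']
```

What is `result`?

4

take 8 rows with largest lead_days:
   stock warehouse  lead_days
2     74        W5         25
8    359        W3         22
7     62        W4         18
1    217        W1         16
6    466        W5         16
0    204        W1         15
3    402        W3         11
5      8        W4          9
group by warehouse, count of lead_days:
           lead_days
warehouse           
W1                 2
W3                 2
W4                 2
W5                 2
add column lead_days_x2 = t['lead_days'] * 2:
           lead_days  lead_days_x2
warehouse                         
W1                 2             4
W3                 2             4
W4                 2             4
W5                 2             4
So loc['W5', 'lead_days_x2'] = 4.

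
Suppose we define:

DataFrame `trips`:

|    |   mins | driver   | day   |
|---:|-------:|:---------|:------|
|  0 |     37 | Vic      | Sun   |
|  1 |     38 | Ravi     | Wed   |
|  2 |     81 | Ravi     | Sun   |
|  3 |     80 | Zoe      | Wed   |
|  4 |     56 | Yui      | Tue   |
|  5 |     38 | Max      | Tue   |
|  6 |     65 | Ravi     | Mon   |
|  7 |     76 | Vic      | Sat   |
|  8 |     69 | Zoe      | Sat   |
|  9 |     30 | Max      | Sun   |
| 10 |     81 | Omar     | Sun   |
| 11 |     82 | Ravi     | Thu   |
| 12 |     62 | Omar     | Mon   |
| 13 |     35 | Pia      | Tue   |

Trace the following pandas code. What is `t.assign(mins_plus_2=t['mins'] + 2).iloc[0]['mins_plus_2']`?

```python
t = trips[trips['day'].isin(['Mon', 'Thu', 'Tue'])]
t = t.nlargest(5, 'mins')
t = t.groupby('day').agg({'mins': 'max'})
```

filter rows where day in ['Mon', 'Thu', 'Tue']:
    mins driver  day
4     56    Yui  Tue
5     38    Max  Tue
6     65   Ravi  Mon
11    82   Ravi  Thu
12    62   Omar  Mon
13    35    Pia  Tue
take 5 rows with largest mins:
    mins driver  day
11    82   Ravi  Thu
6     65   Ravi  Mon
12    62   Omar  Mon
4     56    Yui  Tue
5     38    Max  Tue
group by day, max of mins:
     mins
day      
Mon    65
Thu    82
Tue    56
add column mins_plus_2 = t['mins'] + 2:
     mins  mins_plus_2
day                   
Mon    65           67
Thu    82           84
Tue    56           58
Reading off the value at position 0, column 'mins_plus_2', we get 67.

67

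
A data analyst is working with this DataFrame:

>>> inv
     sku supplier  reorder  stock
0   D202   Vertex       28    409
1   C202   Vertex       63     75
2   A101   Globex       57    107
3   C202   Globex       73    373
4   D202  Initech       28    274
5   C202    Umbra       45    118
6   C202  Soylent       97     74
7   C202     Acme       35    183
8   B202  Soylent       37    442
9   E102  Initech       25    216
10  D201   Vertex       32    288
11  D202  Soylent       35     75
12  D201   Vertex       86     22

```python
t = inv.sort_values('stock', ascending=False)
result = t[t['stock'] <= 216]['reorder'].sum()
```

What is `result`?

sort by stock descending:
     sku supplier  reorder  stock
8   B202  Soylent       37    442
0   D202   Vertex       28    409
3   C202   Globex       73    373
10  D201   Vertex       32    288
4   D202  Initech       28    274
9   E102  Initech       25    216
7   C202     Acme       35    183
5   C202    Umbra       45    118
2   A101   Globex       57    107
1   C202   Vertex       63     75
11  D202  Soylent       35     75
6   C202  Soylent       97     74
12  D201   Vertex       86     22
filter rows where stock <= 216:
     sku supplier  reorder  stock
9   E102  Initech       25    216
7   C202     Acme       35    183
5   C202    Umbra       45    118
2   A101   Globex       57    107
1   C202   Vertex       63     75
11  D202  Soylent       35     75
6   C202  Soylent       97     74
12  D201   Vertex       86     22
Reading off the sum of column 'reorder', we get 443.

443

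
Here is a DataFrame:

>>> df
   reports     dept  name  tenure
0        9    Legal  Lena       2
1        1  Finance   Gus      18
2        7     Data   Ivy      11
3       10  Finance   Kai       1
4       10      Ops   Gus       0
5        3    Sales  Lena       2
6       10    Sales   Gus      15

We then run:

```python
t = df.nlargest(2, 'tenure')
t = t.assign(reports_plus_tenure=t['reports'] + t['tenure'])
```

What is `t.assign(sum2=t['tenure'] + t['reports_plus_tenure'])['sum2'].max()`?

take 2 rows with largest tenure:
   reports     dept name  tenure
1        1  Finance  Gus      18
6       10    Sales  Gus      15
add column reports_plus_tenure = t['reports'] + t['tenure']:
   reports     dept name  tenure  reports_plus_tenure
1        1  Finance  Gus      18                   19
6       10    Sales  Gus      15                   25
add column sum2 = t['tenure'] + t['reports_plus_tenure']:
   reports     dept name  tenure  reports_plus_tenure  sum2
1        1  Finance  Gus      18                   19    37
6       10    Sales  Gus      15                   25    40
Finally, max of column 'sum2' = 40.

40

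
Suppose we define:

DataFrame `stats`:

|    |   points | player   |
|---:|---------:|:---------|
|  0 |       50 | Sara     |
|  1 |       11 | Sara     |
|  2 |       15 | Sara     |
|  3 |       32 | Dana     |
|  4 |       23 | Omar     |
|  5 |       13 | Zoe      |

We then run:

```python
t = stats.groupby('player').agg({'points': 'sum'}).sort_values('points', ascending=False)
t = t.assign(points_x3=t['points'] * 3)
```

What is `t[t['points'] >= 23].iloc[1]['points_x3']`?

group by player, sum of points:
        points
player        
Dana        32
Omar        23
Sara        76
Zoe         13
sort by points descending:
        points
player        
Sara        76
Dana        32
Omar        23
Zoe         13
add column points_x3 = t['points'] * 3:
        points  points_x3
player                   
Sara        76        228
Dana        32         96
Omar        23         69
Zoe         13         39
filter rows where points >= 23:
        points  points_x3
player                   
Sara        76        228
Dana        32         96
Omar        23         69
The value at position 1, column 'points_x3' is 96.

96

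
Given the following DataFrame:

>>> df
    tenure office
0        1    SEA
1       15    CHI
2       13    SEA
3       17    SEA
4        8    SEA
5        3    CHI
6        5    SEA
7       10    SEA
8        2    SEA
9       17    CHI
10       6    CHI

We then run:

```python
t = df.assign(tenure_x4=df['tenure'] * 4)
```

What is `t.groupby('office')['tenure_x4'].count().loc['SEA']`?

7

add column tenure_x4 = df['tenure'] * 4:
    tenure office  tenure_x4
0        1    SEA          4
1       15    CHI         60
2       13    SEA         52
3       17    SEA         68
4        8    SEA         32
5        3    CHI         12
6        5    SEA         20
7       10    SEA         40
8        2    SEA          8
9       17    CHI         68
10       6    CHI         24
group by office, count of tenure_x4:
office
CHI    4
SEA    7
Name: tenure_x4, dtype: int64
Taking the value at index 'SEA' gives 7.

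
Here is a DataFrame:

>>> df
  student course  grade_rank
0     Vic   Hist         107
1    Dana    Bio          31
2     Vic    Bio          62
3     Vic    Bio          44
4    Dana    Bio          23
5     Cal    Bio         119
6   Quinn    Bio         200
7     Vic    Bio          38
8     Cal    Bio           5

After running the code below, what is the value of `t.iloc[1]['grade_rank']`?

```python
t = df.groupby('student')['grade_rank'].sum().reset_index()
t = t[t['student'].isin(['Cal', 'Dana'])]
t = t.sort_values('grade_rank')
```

124

group by student, sum of grade_rank:
student
Cal      124
Dana      54
Quinn    200
Vic      251
Name: grade_rank, dtype: int64
reset_index():
  student  grade_rank
0     Cal         124
1    Dana          54
2   Quinn         200
3     Vic         251
filter rows where student in ['Cal', 'Dana']:
  student  grade_rank
0     Cal         124
1    Dana          54
sort by grade_rank:
  student  grade_rank
1    Dana          54
0     Cal         124
Reading off the value at position 1, column 'grade_rank', we get 124.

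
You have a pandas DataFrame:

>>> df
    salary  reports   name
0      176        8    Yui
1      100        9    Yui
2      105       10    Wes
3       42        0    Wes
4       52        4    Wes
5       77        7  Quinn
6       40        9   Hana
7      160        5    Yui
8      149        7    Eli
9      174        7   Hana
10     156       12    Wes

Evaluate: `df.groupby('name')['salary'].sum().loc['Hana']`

group by name, sum of salary:
name
Eli      149
Hana     214
Quinn     77
Wes      355
Yui      436
Name: salary, dtype: int64
Taking the value at index 'Hana' gives 214.

214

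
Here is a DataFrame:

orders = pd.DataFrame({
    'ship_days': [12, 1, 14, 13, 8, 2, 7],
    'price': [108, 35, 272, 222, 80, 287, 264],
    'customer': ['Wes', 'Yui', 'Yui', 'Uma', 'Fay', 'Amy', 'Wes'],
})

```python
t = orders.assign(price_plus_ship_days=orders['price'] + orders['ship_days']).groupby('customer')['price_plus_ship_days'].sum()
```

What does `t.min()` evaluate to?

add column price_plus_ship_days = orders['price'] + orders['ship_days']:
   ship_days  price customer  price_plus_ship_days
0         12    108      Wes                   120
1          1     35      Yui                    36
2         14    272      Yui                   286
3         13    222      Uma                   235
4          8     80      Fay                    88
5          2    287      Amy                   289
6          7    264      Wes                   271
group by customer, sum of price_plus_ship_days:
customer
Amy    289
Fay     88
Uma    235
Wes    391
Yui    322
Name: price_plus_ship_days, dtype: int64
Hence 88.

88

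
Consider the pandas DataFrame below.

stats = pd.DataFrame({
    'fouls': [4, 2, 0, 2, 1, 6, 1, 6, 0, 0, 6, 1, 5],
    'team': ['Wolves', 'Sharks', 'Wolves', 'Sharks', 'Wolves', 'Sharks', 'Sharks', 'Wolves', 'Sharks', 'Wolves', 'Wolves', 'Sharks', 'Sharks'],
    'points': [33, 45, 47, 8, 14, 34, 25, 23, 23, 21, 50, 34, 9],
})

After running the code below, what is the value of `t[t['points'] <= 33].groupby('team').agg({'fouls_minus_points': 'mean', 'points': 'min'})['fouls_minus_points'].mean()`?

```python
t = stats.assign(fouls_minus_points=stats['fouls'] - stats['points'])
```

add column fouls_minus_points = stats['fouls'] - stats['points']:
    fouls    team  points  fouls_minus_points
0       4  Wolves      33                 -29
1       2  Sharks      45                 -43
2       0  Wolves      47                 -47
3       2  Sharks       8                  -6
4       1  Wolves      14                 -13
5       6  Sharks      34                 -28
6       1  Sharks      25                 -24
7       6  Wolves      23                 -17
8       0  Sharks      23                 -23
9       0  Wolves      21                 -21
10      6  Wolves      50                 -44
11      1  Sharks      34                 -33
12      5  Sharks       9                  -4
filter rows where points <= 33:
    fouls    team  points  fouls_minus_points
0       4  Wolves      33                 -29
3       2  Sharks       8                  -6
4       1  Wolves      14                 -13
6       1  Sharks      25                 -24
7       6  Wolves      23                 -17
8       0  Sharks      23                 -23
9       0  Wolves      21                 -21
12      5  Sharks       9                  -4
group by team: mean(fouls_minus_points), min(points):
        fouls_minus_points  points
team                              
Sharks              -14.25       8
Wolves              -20.00      14
So mean() = -17.125.

-17.125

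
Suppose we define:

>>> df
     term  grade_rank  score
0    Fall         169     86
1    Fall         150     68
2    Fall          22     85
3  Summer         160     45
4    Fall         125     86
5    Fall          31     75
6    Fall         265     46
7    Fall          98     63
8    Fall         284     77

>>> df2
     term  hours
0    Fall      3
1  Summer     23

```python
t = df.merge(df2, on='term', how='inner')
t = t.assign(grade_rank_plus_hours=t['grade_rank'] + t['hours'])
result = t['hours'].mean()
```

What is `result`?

5.22222222222

merge on 'term' (how='inner') → 9 rows:
     term  grade_rank  score  hours
0    Fall         169     86      3
1    Fall         150     68      3
2    Fall          22     85      3
3  Summer         160     45     23
4    Fall         125     86      3
5    Fall          31     75      3
6    Fall         265     46      3
7    Fall          98     63      3
8    Fall         284     77      3
add column grade_rank_plus_hours = t['grade_rank'] + t['hours']:
     term  grade_rank  score  hours  grade_rank_plus_hours
0    Fall         169     86      3                    172
1    Fall         150     68      3                    153
2    Fall          22     85      3                     25
3  Summer         160     45     23                    183
4    Fall         125     86      3                    128
5    Fall          31     75      3                     34
6    Fall         265     46      3                    268
7    Fall          98     63      3                    101
8    Fall         284     77      3                    287
Hence 5.22222222222.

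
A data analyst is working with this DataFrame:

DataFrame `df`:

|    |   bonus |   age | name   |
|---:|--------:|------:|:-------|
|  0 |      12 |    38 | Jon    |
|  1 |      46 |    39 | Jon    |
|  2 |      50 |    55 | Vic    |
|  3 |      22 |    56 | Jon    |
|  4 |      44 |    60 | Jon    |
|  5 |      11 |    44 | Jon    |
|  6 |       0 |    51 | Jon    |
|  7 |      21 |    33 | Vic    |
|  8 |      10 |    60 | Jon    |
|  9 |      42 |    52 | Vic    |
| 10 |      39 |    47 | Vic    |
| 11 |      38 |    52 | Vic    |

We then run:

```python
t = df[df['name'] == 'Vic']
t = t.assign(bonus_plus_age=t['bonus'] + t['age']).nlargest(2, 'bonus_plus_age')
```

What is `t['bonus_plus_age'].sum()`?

199

filter rows where name == 'Vic':
    bonus  age name
2      50   55  Vic
7      21   33  Vic
9      42   52  Vic
10     39   47  Vic
11     38   52  Vic
add column bonus_plus_age = t['bonus'] + t['age']:
    bonus  age name  bonus_plus_age
2      50   55  Vic             105
7      21   33  Vic              54
9      42   52  Vic              94
10     39   47  Vic              86
11     38   52  Vic              90
take 2 rows with largest bonus_plus_age:
   bonus  age name  bonus_plus_age
2     50   55  Vic             105
9     42   52  Vic              94
Hence 199.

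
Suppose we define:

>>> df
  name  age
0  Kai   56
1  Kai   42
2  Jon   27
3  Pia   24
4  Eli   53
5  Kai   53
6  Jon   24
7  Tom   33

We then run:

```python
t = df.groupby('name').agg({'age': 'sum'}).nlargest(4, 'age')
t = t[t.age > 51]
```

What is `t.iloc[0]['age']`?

group by name, sum of age:
      age
name     
Eli    53
Jon    51
Kai   151
Pia    24
Tom    33
take 4 rows with largest age:
      age
name     
Kai   151
Eli    53
Jon    51
Tom    33
filter rows where age > 51:
      age
name     
Kai   151
Eli    53
The value at position 0, column 'age' is 151.

151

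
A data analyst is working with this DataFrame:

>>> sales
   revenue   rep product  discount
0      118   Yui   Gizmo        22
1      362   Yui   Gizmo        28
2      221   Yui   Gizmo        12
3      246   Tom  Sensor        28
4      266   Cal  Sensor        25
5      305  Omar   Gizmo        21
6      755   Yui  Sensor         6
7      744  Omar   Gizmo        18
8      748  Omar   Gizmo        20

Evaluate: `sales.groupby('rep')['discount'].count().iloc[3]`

4

group by rep, count of discount:
rep
Cal     1
Omar    3
Tom     1
Yui     4
Name: discount, dtype: int64
Then the value at position 3: 4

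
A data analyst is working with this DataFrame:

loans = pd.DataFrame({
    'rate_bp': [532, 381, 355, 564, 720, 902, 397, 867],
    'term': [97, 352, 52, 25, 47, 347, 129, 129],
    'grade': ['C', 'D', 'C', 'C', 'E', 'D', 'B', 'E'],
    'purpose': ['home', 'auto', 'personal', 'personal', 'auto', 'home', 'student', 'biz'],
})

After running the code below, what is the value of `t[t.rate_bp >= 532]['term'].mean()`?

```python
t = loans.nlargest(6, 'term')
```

191.0

take 6 rows with largest term:
   rate_bp  term grade   purpose
1      381   352     D      auto
5      902   347     D      home
6      397   129     B   student
7      867   129     E       biz
0      532    97     C      home
2      355    52     C  personal
filter rows where rate_bp >= 532:
   rate_bp  term grade purpose
5      902   347     D    home
7      867   129     E     biz
0      532    97     C    home
The mean of column 'term' is 191.0.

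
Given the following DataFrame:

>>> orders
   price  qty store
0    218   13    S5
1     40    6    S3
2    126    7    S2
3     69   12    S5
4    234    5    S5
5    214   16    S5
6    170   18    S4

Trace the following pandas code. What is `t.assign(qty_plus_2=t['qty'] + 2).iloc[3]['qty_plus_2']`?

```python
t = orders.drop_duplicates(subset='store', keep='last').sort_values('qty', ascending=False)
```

drop duplicate store (keep=last):
   price  qty store
1     40    6    S3
2    126    7    S2
5    214   16    S5
6    170   18    S4
sort by qty descending:
   price  qty store
6    170   18    S4
5    214   16    S5
2    126    7    S2
1     40    6    S3
add column qty_plus_2 = t['qty'] + 2:
   price  qty store  qty_plus_2
6    170   18    S4          20
5    214   16    S5          18
2    126    7    S2           9
1     40    6    S3           8
The value at position 3, column 'qty_plus_2' is 8.

8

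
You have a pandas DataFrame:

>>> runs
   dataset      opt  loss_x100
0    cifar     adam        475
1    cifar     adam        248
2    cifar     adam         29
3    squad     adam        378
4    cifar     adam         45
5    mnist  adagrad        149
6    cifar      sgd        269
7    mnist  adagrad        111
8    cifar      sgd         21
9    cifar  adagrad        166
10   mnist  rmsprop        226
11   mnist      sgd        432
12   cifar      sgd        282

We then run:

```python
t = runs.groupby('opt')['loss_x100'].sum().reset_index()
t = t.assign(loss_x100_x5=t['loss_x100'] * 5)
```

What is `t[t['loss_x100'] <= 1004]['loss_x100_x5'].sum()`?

8280

group by opt, sum of loss_x100:
opt
adagrad     426
adam       1175
rmsprop     226
sgd        1004
Name: loss_x100, dtype: int64
reset_index():
       opt  loss_x100
0  adagrad        426
1     adam       1175
2  rmsprop        226
3      sgd       1004
add column loss_x100_x5 = t['loss_x100'] * 5:
       opt  loss_x100  loss_x100_x5
0  adagrad        426          2130
1     adam       1175          5875
2  rmsprop        226          1130
3      sgd       1004          5020
filter rows where loss_x100 <= 1004:
       opt  loss_x100  loss_x100_x5
0  adagrad        426          2130
2  rmsprop        226          1130
3      sgd       1004          5020
The sum of column 'loss_x100_x5' is 8280.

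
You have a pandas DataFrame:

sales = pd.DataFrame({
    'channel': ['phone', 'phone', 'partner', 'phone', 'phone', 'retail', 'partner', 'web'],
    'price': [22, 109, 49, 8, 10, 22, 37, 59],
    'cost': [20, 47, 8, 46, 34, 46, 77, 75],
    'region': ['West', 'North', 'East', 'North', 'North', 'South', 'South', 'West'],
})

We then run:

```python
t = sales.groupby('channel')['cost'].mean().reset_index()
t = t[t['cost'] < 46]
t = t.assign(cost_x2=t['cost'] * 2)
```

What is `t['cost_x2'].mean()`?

group by channel, mean of cost:
channel
partner    42.50
phone      36.75
retail     46.00
web        75.00
Name: cost, dtype: float64
reset_index():
   channel   cost
0  partner  42.50
1    phone  36.75
2   retail  46.00
3      web  75.00
filter rows where cost < 46:
   channel   cost
0  partner  42.50
1    phone  36.75
add column cost_x2 = t['cost'] * 2:
   channel   cost  cost_x2
0  partner  42.50     85.0
1    phone  36.75     73.5
mean of column 'cost_x2' → 79.25

79.25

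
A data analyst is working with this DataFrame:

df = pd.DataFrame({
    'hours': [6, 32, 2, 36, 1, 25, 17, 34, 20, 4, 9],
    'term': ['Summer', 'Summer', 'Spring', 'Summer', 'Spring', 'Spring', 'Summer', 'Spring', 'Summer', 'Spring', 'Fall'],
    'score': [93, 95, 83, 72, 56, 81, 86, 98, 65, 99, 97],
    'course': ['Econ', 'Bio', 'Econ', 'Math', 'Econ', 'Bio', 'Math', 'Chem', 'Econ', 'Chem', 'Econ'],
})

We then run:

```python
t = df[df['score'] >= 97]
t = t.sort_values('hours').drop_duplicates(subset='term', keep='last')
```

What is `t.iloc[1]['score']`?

98

filter rows where score >= 97:
    hours    term  score course
7      34  Spring     98   Chem
9       4  Spring     99   Chem
10      9    Fall     97   Econ
sort by hours:
    hours    term  score course
9       4  Spring     99   Chem
10      9    Fall     97   Econ
7      34  Spring     98   Chem
drop duplicate term (keep=last):
    hours    term  score course
10      9    Fall     97   Econ
7      34  Spring     98   Chem
Then the value at position 1, column 'score': 98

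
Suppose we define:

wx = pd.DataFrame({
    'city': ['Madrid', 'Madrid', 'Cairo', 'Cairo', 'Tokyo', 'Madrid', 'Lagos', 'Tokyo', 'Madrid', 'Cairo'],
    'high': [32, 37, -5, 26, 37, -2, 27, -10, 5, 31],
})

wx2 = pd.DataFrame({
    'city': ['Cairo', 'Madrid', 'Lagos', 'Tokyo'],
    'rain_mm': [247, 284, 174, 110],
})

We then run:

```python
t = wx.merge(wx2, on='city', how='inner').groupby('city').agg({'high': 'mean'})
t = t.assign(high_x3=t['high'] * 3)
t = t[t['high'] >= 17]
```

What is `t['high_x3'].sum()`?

187.0

merge on 'city' (how='inner') → 10 rows:
     city  high  rain_mm
0  Madrid    32      284
1  Madrid    37      284
2   Cairo    -5      247
3   Cairo    26      247
4   Tokyo    37      110
5  Madrid    -2      284
6   Lagos    27      174
7   Tokyo   -10      110
8  Madrid     5      284
9   Cairo    31      247
group by city, mean of high:
             high
city             
Cairo   17.333333
Lagos   27.000000
Madrid  18.000000
Tokyo   13.500000
add column high_x3 = t['high'] * 3:
             high  high_x3
city                      
Cairo   17.333333     52.0
Lagos   27.000000     81.0
Madrid  18.000000     54.0
Tokyo   13.500000     40.5
filter rows where high >= 17:
             high  high_x3
city                      
Cairo   17.333333     52.0
Lagos   27.000000     81.0
Madrid  18.000000     54.0
Reading off the sum of column 'high_x3', we get 187.0.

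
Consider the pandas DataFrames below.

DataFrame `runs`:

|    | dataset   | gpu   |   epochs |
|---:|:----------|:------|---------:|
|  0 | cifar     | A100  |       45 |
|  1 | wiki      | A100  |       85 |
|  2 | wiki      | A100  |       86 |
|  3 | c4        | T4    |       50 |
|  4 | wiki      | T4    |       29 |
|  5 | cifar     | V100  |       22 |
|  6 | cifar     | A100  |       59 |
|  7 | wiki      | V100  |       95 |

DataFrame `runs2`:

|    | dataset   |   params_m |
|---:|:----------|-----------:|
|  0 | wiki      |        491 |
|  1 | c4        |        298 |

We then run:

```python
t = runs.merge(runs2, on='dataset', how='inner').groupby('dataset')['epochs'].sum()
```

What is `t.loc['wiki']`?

295

merge on 'dataset' (how='inner') → 5 rows:
  dataset   gpu  epochs  params_m
0    wiki  A100      85       491
1    wiki  A100      86       491
2      c4    T4      50       298
3    wiki    T4      29       491
4    wiki  V100      95       491
group by dataset, sum of epochs:
dataset
c4       50
wiki    295
Name: epochs, dtype: int64
Taking the value at index 'wiki' gives 295.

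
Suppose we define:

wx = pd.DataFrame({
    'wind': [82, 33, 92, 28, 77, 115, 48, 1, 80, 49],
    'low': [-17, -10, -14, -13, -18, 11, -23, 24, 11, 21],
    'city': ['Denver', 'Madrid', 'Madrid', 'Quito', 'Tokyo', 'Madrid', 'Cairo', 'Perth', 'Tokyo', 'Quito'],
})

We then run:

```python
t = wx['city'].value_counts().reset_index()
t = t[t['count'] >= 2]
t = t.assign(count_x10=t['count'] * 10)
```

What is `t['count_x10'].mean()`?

23.3333333333

value_counts of city:
city
Madrid    3
Quito     2
Tokyo     2
Denver    1
Cairo     1
Perth     1
Name: count, dtype: int64
reset_index():
     city  count
0  Madrid      3
1   Quito      2
2   Tokyo      2
3  Denver      1
4   Cairo      1
5   Perth      1
filter rows where count >= 2:
     city  count
0  Madrid      3
1   Quito      2
2   Tokyo      2
add column count_x10 = t['count'] * 10:
     city  count  count_x10
0  Madrid      3         30
1   Quito      2         20
2   Tokyo      2         20
The mean of column 'count_x10' is 23.3333333333.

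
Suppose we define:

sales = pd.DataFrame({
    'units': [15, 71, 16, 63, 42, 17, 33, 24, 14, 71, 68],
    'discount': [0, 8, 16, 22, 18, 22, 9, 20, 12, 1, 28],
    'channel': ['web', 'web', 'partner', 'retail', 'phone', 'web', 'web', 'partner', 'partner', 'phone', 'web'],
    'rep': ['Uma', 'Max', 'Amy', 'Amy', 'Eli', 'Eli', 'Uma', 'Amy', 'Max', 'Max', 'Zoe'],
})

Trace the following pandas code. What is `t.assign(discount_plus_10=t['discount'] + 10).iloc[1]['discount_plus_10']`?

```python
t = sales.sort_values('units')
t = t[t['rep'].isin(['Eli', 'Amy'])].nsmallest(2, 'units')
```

32

sort by units:
    units  discount  channel  rep
8      14        12  partner  Max
0      15         0      web  Uma
2      16        16  partner  Amy
5      17        22      web  Eli
7      24        20  partner  Amy
6      33         9      web  Uma
4      42        18    phone  Eli
3      63        22   retail  Amy
10     68        28      web  Zoe
1      71         8      web  Max
9      71         1    phone  Max
filter rows where rep in ['Eli', 'Amy']:
   units  discount  channel  rep
2     16        16  partner  Amy
5     17        22      web  Eli
7     24        20  partner  Amy
4     42        18    phone  Eli
3     63        22   retail  Amy
take 2 rows with smallest units:
   units  discount  channel  rep
2     16        16  partner  Amy
5     17        22      web  Eli
add column discount_plus_10 = t['discount'] + 10:
   units  discount  channel  rep  discount_plus_10
2     16        16  partner  Amy                26
5     17        22      web  Eli                32
So iloc[1]['discount_plus_10'] = 32.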